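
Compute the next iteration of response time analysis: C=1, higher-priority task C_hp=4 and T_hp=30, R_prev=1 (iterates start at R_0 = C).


R_next = C + ceil(R_prev / T_hp) * C_hp
ceil(1 / 30) = ceil(0.0333) = 1
Interference = 1 * 4 = 4
R_next = 1 + 4 = 5

5


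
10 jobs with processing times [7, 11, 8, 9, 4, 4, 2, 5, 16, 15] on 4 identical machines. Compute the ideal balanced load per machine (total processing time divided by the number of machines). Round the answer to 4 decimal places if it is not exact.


Total processing time = 7 + 11 + 8 + 9 + 4 + 4 + 2 + 5 + 16 + 15 = 81
Number of machines = 4
Ideal balanced load = 81 / 4 = 20.25

20.25


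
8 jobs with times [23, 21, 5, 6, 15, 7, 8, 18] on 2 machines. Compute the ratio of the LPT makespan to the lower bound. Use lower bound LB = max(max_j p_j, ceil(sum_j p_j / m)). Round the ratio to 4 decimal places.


LPT order: [23, 21, 18, 15, 8, 7, 6, 5]
Machine loads after assignment: [52, 51]
LPT makespan = 52
Lower bound = max(max_job, ceil(total/2)) = max(23, 52) = 52
Ratio = 52 / 52 = 1.0

1.0


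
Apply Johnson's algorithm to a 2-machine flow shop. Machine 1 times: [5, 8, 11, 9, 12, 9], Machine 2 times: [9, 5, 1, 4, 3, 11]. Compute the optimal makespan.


Apply Johnson's rule:
  Group 1 (a <= b): [(1, 5, 9), (6, 9, 11)]
  Group 2 (a > b): [(2, 8, 5), (4, 9, 4), (5, 12, 3), (3, 11, 1)]
Optimal job order: [1, 6, 2, 4, 5, 3]
Schedule:
  Job 1: M1 done at 5, M2 done at 14
  Job 6: M1 done at 14, M2 done at 25
  Job 2: M1 done at 22, M2 done at 30
  Job 4: M1 done at 31, M2 done at 35
  Job 5: M1 done at 43, M2 done at 46
  Job 3: M1 done at 54, M2 done at 55
Makespan = 55

55


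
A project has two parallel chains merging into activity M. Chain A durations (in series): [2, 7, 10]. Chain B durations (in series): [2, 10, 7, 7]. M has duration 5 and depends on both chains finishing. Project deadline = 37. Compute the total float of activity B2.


Forward pass: ES(B2) = sum of predecessors on chain B = 2
EF = ES + duration = 2 + 10 = 12
Backward pass: LF(M) = deadline = 37; LS(M) = 37 - 5 = 32
LF(B2) = LS(M) - sum(successors on chain B) = 32 - 14 = 18
LS = LF - duration = 18 - 10 = 8
Total float = LS - ES = 8 - 2 = 6

6


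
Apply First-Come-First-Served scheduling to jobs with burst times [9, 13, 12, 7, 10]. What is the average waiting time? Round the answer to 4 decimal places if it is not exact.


FCFS order (as given): [9, 13, 12, 7, 10]
Waiting times:
  Job 1: wait = 0
  Job 2: wait = 9
  Job 3: wait = 22
  Job 4: wait = 34
  Job 5: wait = 41
Sum of waiting times = 106
Average waiting time = 106/5 = 21.2

21.2


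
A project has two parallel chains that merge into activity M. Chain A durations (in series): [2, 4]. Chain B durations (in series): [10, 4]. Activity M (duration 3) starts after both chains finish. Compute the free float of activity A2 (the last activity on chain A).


ES(A2) = sum of predecessors on chain A = 2
EF(A2) = ES + duration = 2 + 4 = 6
Successor of A2 is M. ES(M) = max(sum(A), sum(B)) = max(6, 14) = 14
Free float = ES(successor) - EF(current) = 14 - 6 = 8

8


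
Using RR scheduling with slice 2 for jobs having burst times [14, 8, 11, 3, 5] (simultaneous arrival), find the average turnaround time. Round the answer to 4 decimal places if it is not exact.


Time quantum = 2
Execution trace:
  J1 runs 2 units, time = 2
  J2 runs 2 units, time = 4
  J3 runs 2 units, time = 6
  J4 runs 2 units, time = 8
  J5 runs 2 units, time = 10
  J1 runs 2 units, time = 12
  J2 runs 2 units, time = 14
  J3 runs 2 units, time = 16
  J4 runs 1 units, time = 17
  J5 runs 2 units, time = 19
  J1 runs 2 units, time = 21
  J2 runs 2 units, time = 23
  J3 runs 2 units, time = 25
  J5 runs 1 units, time = 26
  J1 runs 2 units, time = 28
  J2 runs 2 units, time = 30
  J3 runs 2 units, time = 32
  J1 runs 2 units, time = 34
  J3 runs 2 units, time = 36
  J1 runs 2 units, time = 38
  J3 runs 1 units, time = 39
  J1 runs 2 units, time = 41
Finish times: [41, 30, 39, 17, 26]
Average turnaround = 153/5 = 30.6

30.6


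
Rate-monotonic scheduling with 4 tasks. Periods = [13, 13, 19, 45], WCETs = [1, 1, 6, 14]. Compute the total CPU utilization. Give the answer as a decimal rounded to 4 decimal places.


Compute individual utilizations (exact fractions):
  Task 1: C/T = 1/13 (approx. 0.0769)
  Task 2: C/T = 1/13 (approx. 0.0769)
  Task 3: C/T = 6/19 (approx. 0.3158)
  Task 4: C/T = 14/45 (approx. 0.3111)
Total utilization U = 1/13 + 1/13 + 6/19 + 14/45 = 8678/11115
Rounded to 4 decimal places: U = 0.7807
RM (Liu & Layland) bound for 4 tasks = 0.756828; compare with U = 8678/11115 (approx. 0.780747)
bound < U <= 1, so the RM sufficient condition is not met (inconclusive; an exact test such as response-time analysis is needed).

0.7807


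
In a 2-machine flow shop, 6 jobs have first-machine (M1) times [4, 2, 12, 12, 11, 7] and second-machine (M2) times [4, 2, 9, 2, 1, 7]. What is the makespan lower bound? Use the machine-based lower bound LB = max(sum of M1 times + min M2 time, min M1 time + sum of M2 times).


LB1 = sum(M1 times) + min(M2 times) = 48 + 1 = 49
LB2 = min(M1 times) + sum(M2 times) = 2 + 25 = 27
Lower bound = max(LB1, LB2) = max(49, 27) = 49

49


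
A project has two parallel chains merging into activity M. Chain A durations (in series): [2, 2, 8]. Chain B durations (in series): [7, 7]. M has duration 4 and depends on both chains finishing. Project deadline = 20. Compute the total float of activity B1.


Forward pass: ES(B1) = sum of predecessors on chain B = 0
EF = ES + duration = 0 + 7 = 7
Backward pass: LF(M) = deadline = 20; LS(M) = 20 - 4 = 16
LF(B1) = LS(M) - sum(successors on chain B) = 16 - 7 = 9
LS = LF - duration = 9 - 7 = 2
Total float = LS - ES = 2 - 0 = 2

2


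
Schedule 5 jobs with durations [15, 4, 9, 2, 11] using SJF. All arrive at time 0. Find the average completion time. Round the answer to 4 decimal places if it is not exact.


SJF order (ascending): [2, 4, 9, 11, 15]
Completion times:
  Job 1: burst=2, C=2
  Job 2: burst=4, C=6
  Job 3: burst=9, C=15
  Job 4: burst=11, C=26
  Job 5: burst=15, C=41
Average completion = 90/5 = 18.0

18.0


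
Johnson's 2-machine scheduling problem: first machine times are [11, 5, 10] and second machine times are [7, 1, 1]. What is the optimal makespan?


Apply Johnson's rule:
  Group 1 (a <= b): []
  Group 2 (a > b): [(1, 11, 7), (2, 5, 1), (3, 10, 1)]
Optimal job order: [1, 2, 3]
Schedule:
  Job 1: M1 done at 11, M2 done at 18
  Job 2: M1 done at 16, M2 done at 19
  Job 3: M1 done at 26, M2 done at 27
Makespan = 27

27


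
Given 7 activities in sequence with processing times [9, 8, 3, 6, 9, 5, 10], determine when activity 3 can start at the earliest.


Activity 3 starts after activities 1 through 2 complete.
Predecessor durations: [9, 8]
ES = 9 + 8 = 17

17


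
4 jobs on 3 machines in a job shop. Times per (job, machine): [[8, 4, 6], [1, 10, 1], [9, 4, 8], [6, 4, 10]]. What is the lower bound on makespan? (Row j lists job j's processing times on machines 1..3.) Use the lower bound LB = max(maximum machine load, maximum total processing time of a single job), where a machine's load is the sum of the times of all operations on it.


Machine loads:
  Machine 1: 8 + 1 + 9 + 6 = 24
  Machine 2: 4 + 10 + 4 + 4 = 22
  Machine 3: 6 + 1 + 8 + 10 = 25
Max machine load = 25
Job totals:
  Job 1: 18
  Job 2: 12
  Job 3: 21
  Job 4: 20
Max job total = 21
Lower bound = max(25, 21) = 25

25


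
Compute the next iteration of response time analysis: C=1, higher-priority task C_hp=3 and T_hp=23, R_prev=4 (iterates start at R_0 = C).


R_next = C + ceil(R_prev / T_hp) * C_hp
ceil(4 / 23) = ceil(0.1739) = 1
Interference = 1 * 3 = 3
R_next = 1 + 3 = 4
R_next = R_prev, so the iteration has converged (response time = 4).

4


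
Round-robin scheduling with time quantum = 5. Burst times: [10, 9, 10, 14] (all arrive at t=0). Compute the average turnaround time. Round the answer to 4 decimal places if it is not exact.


Time quantum = 5
Execution trace:
  J1 runs 5 units, time = 5
  J2 runs 5 units, time = 10
  J3 runs 5 units, time = 15
  J4 runs 5 units, time = 20
  J1 runs 5 units, time = 25
  J2 runs 4 units, time = 29
  J3 runs 5 units, time = 34
  J4 runs 5 units, time = 39
  J4 runs 4 units, time = 43
Finish times: [25, 29, 34, 43]
Average turnaround = 131/4 = 32.75

32.75


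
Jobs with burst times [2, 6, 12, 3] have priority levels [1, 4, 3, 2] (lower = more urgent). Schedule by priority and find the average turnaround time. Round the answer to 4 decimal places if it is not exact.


Sort by priority (ascending = highest first):
Order: [(1, 2), (2, 3), (3, 12), (4, 6)]
Completion times:
  Priority 1, burst=2, C=2
  Priority 2, burst=3, C=5
  Priority 3, burst=12, C=17
  Priority 4, burst=6, C=23
Average turnaround = 47/4 = 11.75

11.75


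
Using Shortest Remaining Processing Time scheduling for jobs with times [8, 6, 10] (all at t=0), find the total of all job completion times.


Since all jobs arrive at t=0, SRPT equals SPT ordering.
SPT order: [6, 8, 10]
Completion times:
  Job 1: p=6, C=6
  Job 2: p=8, C=14
  Job 3: p=10, C=24
Total completion time = 6 + 14 + 24 = 44

44


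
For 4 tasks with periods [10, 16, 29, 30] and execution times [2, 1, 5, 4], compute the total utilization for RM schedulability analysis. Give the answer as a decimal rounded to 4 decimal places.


Compute individual utilizations (exact fractions):
  Task 1: C/T = 2/10 = 1/5 (approx. 0.2)
  Task 2: C/T = 1/16 (approx. 0.0625)
  Task 3: C/T = 5/29 (approx. 0.1724)
  Task 4: C/T = 4/30 = 2/15 (approx. 0.1333)
Total utilization U = 1/5 + 1/16 + 5/29 + 2/15 = 791/1392
Rounded to 4 decimal places: U = 0.5682
RM (Liu & Layland) bound for 4 tasks = 0.756828; compare with U = 791/1392 (approx. 0.568247)
U <= bound, so schedulable by RM sufficient condition.

0.5682


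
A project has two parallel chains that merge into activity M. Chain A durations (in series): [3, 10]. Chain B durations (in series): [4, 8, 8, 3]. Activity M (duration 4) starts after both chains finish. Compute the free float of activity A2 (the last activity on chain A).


ES(A2) = sum of predecessors on chain A = 3
EF(A2) = ES + duration = 3 + 10 = 13
Successor of A2 is M. ES(M) = max(sum(A), sum(B)) = max(13, 23) = 23
Free float = ES(successor) - EF(current) = 23 - 13 = 10

10


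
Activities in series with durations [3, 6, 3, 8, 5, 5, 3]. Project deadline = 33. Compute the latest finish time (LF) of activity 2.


LF(activity 2) = deadline - sum of successor durations
Successors: activities 3 through 7 with durations [3, 8, 5, 5, 3]
Sum of successor durations = 24
LF = 33 - 24 = 9

9


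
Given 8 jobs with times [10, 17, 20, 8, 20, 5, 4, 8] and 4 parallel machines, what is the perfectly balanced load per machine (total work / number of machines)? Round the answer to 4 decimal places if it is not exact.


Total processing time = 10 + 17 + 20 + 8 + 20 + 5 + 4 + 8 = 92
Number of machines = 4
Ideal balanced load = 92 / 4 = 23.0

23.0


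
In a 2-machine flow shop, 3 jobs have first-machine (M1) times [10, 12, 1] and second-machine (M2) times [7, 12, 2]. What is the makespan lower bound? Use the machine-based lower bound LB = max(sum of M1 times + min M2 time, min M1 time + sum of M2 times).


LB1 = sum(M1 times) + min(M2 times) = 23 + 2 = 25
LB2 = min(M1 times) + sum(M2 times) = 1 + 21 = 22
Lower bound = max(LB1, LB2) = max(25, 22) = 25

25


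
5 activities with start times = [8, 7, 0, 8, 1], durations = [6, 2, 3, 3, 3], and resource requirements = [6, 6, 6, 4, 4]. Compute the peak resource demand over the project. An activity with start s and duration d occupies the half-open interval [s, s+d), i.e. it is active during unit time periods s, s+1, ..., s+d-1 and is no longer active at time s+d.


Each activity i is active on [start_i, start_i + duration_i).
Compute total resource usage per time slot:
  t=0: active resources = [6], total = 6
  t=1: active resources = [6, 4], total = 10
  t=2: active resources = [6, 4], total = 10
  t=3: active resources = [4], total = 4
  t=4: active resources = [], total = 0
  t=5: active resources = [], total = 0
  t=6: active resources = [], total = 0
  t=7: active resources = [6], total = 6
  t=8: active resources = [6, 6, 4], total = 16
  t=9: active resources = [6, 4], total = 10
  t=10: active resources = [6, 4], total = 10
  t=11: active resources = [6], total = 6
  t=12: active resources = [6], total = 6
  t=13: active resources = [6], total = 6
Peak resource demand = 16

16


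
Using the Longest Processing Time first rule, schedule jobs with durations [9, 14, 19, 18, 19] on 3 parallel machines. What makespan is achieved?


Sort jobs in decreasing order (LPT): [19, 19, 18, 14, 9]
Assign each job to the least loaded machine:
  Machine 1: jobs [19, 9], load = 28
  Machine 2: jobs [19], load = 19
  Machine 3: jobs [18, 14], load = 32
Makespan = max load = 32

32


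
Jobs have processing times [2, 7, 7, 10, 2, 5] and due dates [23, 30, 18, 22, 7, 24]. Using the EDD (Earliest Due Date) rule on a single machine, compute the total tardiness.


Sort by due date (EDD order): [(2, 7), (7, 18), (10, 22), (2, 23), (5, 24), (7, 30)]
Compute completion times and tardiness:
  Job 1: p=2, d=7, C=2, tardiness=max(0,2-7)=0
  Job 2: p=7, d=18, C=9, tardiness=max(0,9-18)=0
  Job 3: p=10, d=22, C=19, tardiness=max(0,19-22)=0
  Job 4: p=2, d=23, C=21, tardiness=max(0,21-23)=0
  Job 5: p=5, d=24, C=26, tardiness=max(0,26-24)=2
  Job 6: p=7, d=30, C=33, tardiness=max(0,33-30)=3
Total tardiness = 5

5


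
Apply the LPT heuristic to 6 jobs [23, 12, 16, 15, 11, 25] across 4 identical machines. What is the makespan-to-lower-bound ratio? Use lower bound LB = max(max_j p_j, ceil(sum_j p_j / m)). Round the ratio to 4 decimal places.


LPT order: [25, 23, 16, 15, 12, 11]
Machine loads after assignment: [25, 23, 27, 27]
LPT makespan = 27
Lower bound = max(max_job, ceil(total/4)) = max(25, 26) = 26
Ratio = 27 / 26 = 1.0385

1.0385


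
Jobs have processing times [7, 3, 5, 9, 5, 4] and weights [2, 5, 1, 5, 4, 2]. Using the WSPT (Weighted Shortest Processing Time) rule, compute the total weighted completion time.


Compute p/w ratios and sort ascending (WSPT): [(3, 5), (5, 4), (9, 5), (4, 2), (7, 2), (5, 1)]
Compute weighted completion times:
  Job (p=3,w=5): C=3, w*C=5*3=15
  Job (p=5,w=4): C=8, w*C=4*8=32
  Job (p=9,w=5): C=17, w*C=5*17=85
  Job (p=4,w=2): C=21, w*C=2*21=42
  Job (p=7,w=2): C=28, w*C=2*28=56
  Job (p=5,w=1): C=33, w*C=1*33=33
Total weighted completion time = 263

263


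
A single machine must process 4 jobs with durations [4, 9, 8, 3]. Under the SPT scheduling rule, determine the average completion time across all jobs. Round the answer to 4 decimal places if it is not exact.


Sort jobs by processing time (SPT order): [3, 4, 8, 9]
Compute completion times sequentially:
  Job 1: processing = 3, completes at 3
  Job 2: processing = 4, completes at 7
  Job 3: processing = 8, completes at 15
  Job 4: processing = 9, completes at 24
Sum of completion times = 49
Average completion time = 49/4 = 12.25

12.25


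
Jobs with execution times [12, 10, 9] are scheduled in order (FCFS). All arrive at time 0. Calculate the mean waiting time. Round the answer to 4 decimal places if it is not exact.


FCFS order (as given): [12, 10, 9]
Waiting times:
  Job 1: wait = 0
  Job 2: wait = 12
  Job 3: wait = 22
Sum of waiting times = 34
Average waiting time = 34/3 = 11.3333

11.3333


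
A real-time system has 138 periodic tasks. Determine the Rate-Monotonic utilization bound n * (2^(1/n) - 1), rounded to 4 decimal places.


Compute 2^(1/138) = 1.0050354411
Subtract 1: 1.0050354411 - 1 = 0.0050354411
Multiply by n: 138 * 0.0050354411 = 0.6948908718
Round to 4 dp: 0.6949

0.6949


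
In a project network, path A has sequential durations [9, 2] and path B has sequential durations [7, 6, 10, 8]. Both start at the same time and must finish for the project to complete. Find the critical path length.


Path A total = 9 + 2 = 11
Path B total = 7 + 6 + 10 + 8 = 31
Critical path = longest path = max(11, 31) = 31

31


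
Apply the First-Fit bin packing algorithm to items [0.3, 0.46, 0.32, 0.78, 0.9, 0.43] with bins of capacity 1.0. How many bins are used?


Place items sequentially using First-Fit:
  Item 0.3 -> new Bin 1
  Item 0.46 -> Bin 1 (now 0.76)
  Item 0.32 -> new Bin 2
  Item 0.78 -> new Bin 3
  Item 0.9 -> new Bin 4
  Item 0.43 -> Bin 2 (now 0.75)
Total bins used = 4

4


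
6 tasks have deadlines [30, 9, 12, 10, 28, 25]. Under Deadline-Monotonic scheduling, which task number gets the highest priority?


Sort tasks by relative deadline (ascending):
  Task 2: deadline = 9
  Task 4: deadline = 10
  Task 3: deadline = 12
  Task 6: deadline = 25
  Task 5: deadline = 28
  Task 1: deadline = 30
Priority order (highest first): [2, 4, 3, 6, 5, 1]
Highest priority task = 2

2


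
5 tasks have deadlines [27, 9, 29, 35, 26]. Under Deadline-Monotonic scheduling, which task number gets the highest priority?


Sort tasks by relative deadline (ascending):
  Task 2: deadline = 9
  Task 5: deadline = 26
  Task 1: deadline = 27
  Task 3: deadline = 29
  Task 4: deadline = 35
Priority order (highest first): [2, 5, 1, 3, 4]
Highest priority task = 2

2


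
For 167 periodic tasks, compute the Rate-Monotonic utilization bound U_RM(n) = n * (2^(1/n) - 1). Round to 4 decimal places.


Compute 2^(1/167) = 1.0041592075
Subtract 1: 1.0041592075 - 1 = 0.0041592075
Multiply by n: 167 * 0.0041592075 = 0.6945876525
Round to 4 dp: 0.6946

0.6946


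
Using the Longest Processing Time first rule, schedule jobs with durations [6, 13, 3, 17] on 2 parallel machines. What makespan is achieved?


Sort jobs in decreasing order (LPT): [17, 13, 6, 3]
Assign each job to the least loaded machine:
  Machine 1: jobs [17, 3], load = 20
  Machine 2: jobs [13, 6], load = 19
Makespan = max load = 20

20


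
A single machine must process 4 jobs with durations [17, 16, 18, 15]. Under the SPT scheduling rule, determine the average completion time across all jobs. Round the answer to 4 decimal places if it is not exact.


Sort jobs by processing time (SPT order): [15, 16, 17, 18]
Compute completion times sequentially:
  Job 1: processing = 15, completes at 15
  Job 2: processing = 16, completes at 31
  Job 3: processing = 17, completes at 48
  Job 4: processing = 18, completes at 66
Sum of completion times = 160
Average completion time = 160/4 = 40.0

40.0


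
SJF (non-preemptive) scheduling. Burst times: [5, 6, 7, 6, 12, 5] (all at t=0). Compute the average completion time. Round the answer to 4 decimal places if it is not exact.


SJF order (ascending): [5, 5, 6, 6, 7, 12]
Completion times:
  Job 1: burst=5, C=5
  Job 2: burst=5, C=10
  Job 3: burst=6, C=16
  Job 4: burst=6, C=22
  Job 5: burst=7, C=29
  Job 6: burst=12, C=41
Average completion = 123/6 = 20.5

20.5


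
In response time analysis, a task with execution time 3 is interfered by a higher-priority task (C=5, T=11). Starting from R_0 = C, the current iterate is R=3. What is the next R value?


R_next = C + ceil(R_prev / T_hp) * C_hp
ceil(3 / 11) = ceil(0.2727) = 1
Interference = 1 * 5 = 5
R_next = 3 + 5 = 8

8


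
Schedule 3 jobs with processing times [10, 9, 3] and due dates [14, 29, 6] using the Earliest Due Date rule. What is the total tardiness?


Sort by due date (EDD order): [(3, 6), (10, 14), (9, 29)]
Compute completion times and tardiness:
  Job 1: p=3, d=6, C=3, tardiness=max(0,3-6)=0
  Job 2: p=10, d=14, C=13, tardiness=max(0,13-14)=0
  Job 3: p=9, d=29, C=22, tardiness=max(0,22-29)=0
Total tardiness = 0

0


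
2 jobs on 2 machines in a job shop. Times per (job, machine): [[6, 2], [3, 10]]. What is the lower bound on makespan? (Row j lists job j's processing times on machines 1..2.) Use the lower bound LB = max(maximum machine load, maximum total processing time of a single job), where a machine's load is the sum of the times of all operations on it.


Machine loads:
  Machine 1: 6 + 3 = 9
  Machine 2: 2 + 10 = 12
Max machine load = 12
Job totals:
  Job 1: 8
  Job 2: 13
Max job total = 13
Lower bound = max(12, 13) = 13

13


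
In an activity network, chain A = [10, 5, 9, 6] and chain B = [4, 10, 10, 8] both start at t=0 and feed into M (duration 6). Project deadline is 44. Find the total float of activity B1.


Forward pass: ES(B1) = sum of predecessors on chain B = 0
EF = ES + duration = 0 + 4 = 4
Backward pass: LF(M) = deadline = 44; LS(M) = 44 - 6 = 38
LF(B1) = LS(M) - sum(successors on chain B) = 38 - 28 = 10
LS = LF - duration = 10 - 4 = 6
Total float = LS - ES = 6 - 0 = 6

6


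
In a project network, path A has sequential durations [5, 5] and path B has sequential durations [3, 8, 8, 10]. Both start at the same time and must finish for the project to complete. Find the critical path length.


Path A total = 5 + 5 = 10
Path B total = 3 + 8 + 8 + 10 = 29
Critical path = longest path = max(10, 29) = 29

29


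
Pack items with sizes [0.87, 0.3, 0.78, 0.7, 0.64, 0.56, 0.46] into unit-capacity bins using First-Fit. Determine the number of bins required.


Place items sequentially using First-Fit:
  Item 0.87 -> new Bin 1
  Item 0.3 -> new Bin 2
  Item 0.78 -> new Bin 3
  Item 0.7 -> Bin 2 (now 1.0)
  Item 0.64 -> new Bin 4
  Item 0.56 -> new Bin 5
  Item 0.46 -> new Bin 6
Total bins used = 6

6


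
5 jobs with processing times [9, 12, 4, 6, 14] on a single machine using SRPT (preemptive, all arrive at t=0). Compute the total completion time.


Since all jobs arrive at t=0, SRPT equals SPT ordering.
SPT order: [4, 6, 9, 12, 14]
Completion times:
  Job 1: p=4, C=4
  Job 2: p=6, C=10
  Job 3: p=9, C=19
  Job 4: p=12, C=31
  Job 5: p=14, C=45
Total completion time = 4 + 10 + 19 + 31 + 45 = 109

109


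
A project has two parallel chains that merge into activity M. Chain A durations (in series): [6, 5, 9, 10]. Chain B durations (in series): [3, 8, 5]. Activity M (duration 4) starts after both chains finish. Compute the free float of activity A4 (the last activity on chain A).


ES(A4) = sum of predecessors on chain A = 20
EF(A4) = ES + duration = 20 + 10 = 30
Successor of A4 is M. ES(M) = max(sum(A), sum(B)) = max(30, 16) = 30
Free float = ES(successor) - EF(current) = 30 - 30 = 0

0


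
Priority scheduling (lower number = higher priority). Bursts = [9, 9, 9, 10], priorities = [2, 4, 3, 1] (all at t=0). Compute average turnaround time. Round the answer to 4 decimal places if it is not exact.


Sort by priority (ascending = highest first):
Order: [(1, 10), (2, 9), (3, 9), (4, 9)]
Completion times:
  Priority 1, burst=10, C=10
  Priority 2, burst=9, C=19
  Priority 3, burst=9, C=28
  Priority 4, burst=9, C=37
Average turnaround = 94/4 = 23.5

23.5


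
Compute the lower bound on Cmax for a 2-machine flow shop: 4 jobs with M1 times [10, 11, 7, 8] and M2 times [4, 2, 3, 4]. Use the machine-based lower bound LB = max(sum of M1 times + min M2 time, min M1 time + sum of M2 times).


LB1 = sum(M1 times) + min(M2 times) = 36 + 2 = 38
LB2 = min(M1 times) + sum(M2 times) = 7 + 13 = 20
Lower bound = max(LB1, LB2) = max(38, 20) = 38

38


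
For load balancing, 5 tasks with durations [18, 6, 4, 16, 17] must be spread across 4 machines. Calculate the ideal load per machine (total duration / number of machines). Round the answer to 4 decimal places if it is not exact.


Total processing time = 18 + 6 + 4 + 16 + 17 = 61
Number of machines = 4
Ideal balanced load = 61 / 4 = 15.25

15.25


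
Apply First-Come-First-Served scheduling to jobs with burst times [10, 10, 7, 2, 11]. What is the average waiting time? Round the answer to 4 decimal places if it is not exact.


FCFS order (as given): [10, 10, 7, 2, 11]
Waiting times:
  Job 1: wait = 0
  Job 2: wait = 10
  Job 3: wait = 20
  Job 4: wait = 27
  Job 5: wait = 29
Sum of waiting times = 86
Average waiting time = 86/5 = 17.2

17.2


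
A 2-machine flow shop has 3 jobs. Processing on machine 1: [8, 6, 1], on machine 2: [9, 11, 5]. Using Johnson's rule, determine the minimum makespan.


Apply Johnson's rule:
  Group 1 (a <= b): [(3, 1, 5), (2, 6, 11), (1, 8, 9)]
  Group 2 (a > b): []
Optimal job order: [3, 2, 1]
Schedule:
  Job 3: M1 done at 1, M2 done at 6
  Job 2: M1 done at 7, M2 done at 18
  Job 1: M1 done at 15, M2 done at 27
Makespan = 27

27


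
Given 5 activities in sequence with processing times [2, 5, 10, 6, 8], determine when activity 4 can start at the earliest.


Activity 4 starts after activities 1 through 3 complete.
Predecessor durations: [2, 5, 10]
ES = 2 + 5 + 10 = 17

17


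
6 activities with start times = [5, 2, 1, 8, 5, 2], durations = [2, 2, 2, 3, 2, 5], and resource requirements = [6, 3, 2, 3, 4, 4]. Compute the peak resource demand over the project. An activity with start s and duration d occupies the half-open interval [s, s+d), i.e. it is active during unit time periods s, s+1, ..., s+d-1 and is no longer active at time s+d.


Each activity i is active on [start_i, start_i + duration_i).
Compute total resource usage per time slot:
  t=0: active resources = [], total = 0
  t=1: active resources = [2], total = 2
  t=2: active resources = [3, 2, 4], total = 9
  t=3: active resources = [3, 4], total = 7
  t=4: active resources = [4], total = 4
  t=5: active resources = [6, 4, 4], total = 14
  t=6: active resources = [6, 4, 4], total = 14
  t=7: active resources = [], total = 0
  t=8: active resources = [3], total = 3
  t=9: active resources = [3], total = 3
  t=10: active resources = [3], total = 3
Peak resource demand = 14

14


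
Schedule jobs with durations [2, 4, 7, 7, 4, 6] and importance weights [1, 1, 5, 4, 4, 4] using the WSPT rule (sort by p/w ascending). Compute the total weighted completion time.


Compute p/w ratios and sort ascending (WSPT): [(4, 4), (7, 5), (6, 4), (7, 4), (2, 1), (4, 1)]
Compute weighted completion times:
  Job (p=4,w=4): C=4, w*C=4*4=16
  Job (p=7,w=5): C=11, w*C=5*11=55
  Job (p=6,w=4): C=17, w*C=4*17=68
  Job (p=7,w=4): C=24, w*C=4*24=96
  Job (p=2,w=1): C=26, w*C=1*26=26
  Job (p=4,w=1): C=30, w*C=1*30=30
Total weighted completion time = 291

291


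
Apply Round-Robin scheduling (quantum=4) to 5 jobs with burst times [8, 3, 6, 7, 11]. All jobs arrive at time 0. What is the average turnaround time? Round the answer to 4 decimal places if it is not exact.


Time quantum = 4
Execution trace:
  J1 runs 4 units, time = 4
  J2 runs 3 units, time = 7
  J3 runs 4 units, time = 11
  J4 runs 4 units, time = 15
  J5 runs 4 units, time = 19
  J1 runs 4 units, time = 23
  J3 runs 2 units, time = 25
  J4 runs 3 units, time = 28
  J5 runs 4 units, time = 32
  J5 runs 3 units, time = 35
Finish times: [23, 7, 25, 28, 35]
Average turnaround = 118/5 = 23.6

23.6


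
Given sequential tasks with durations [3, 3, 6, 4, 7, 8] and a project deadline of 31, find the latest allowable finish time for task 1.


LF(activity 1) = deadline - sum of successor durations
Successors: activities 2 through 6 with durations [3, 6, 4, 7, 8]
Sum of successor durations = 28
LF = 31 - 28 = 3

3


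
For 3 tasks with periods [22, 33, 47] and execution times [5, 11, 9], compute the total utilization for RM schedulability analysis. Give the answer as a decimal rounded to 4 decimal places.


Compute individual utilizations (exact fractions):
  Task 1: C/T = 5/22 (approx. 0.2273)
  Task 2: C/T = 11/33 = 1/3 (approx. 0.3333)
  Task 3: C/T = 9/47 (approx. 0.1915)
Total utilization U = 5/22 + 1/3 + 9/47 = 2333/3102
Rounded to 4 decimal places: U = 0.7521
RM (Liu & Layland) bound for 3 tasks = 0.779763; compare with U = 2333/3102 (approx. 0.752095)
U <= bound, so schedulable by RM sufficient condition.

0.7521


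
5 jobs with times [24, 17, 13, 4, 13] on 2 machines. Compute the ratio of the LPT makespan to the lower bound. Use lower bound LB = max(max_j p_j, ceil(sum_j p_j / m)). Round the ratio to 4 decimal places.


LPT order: [24, 17, 13, 13, 4]
Machine loads after assignment: [37, 34]
LPT makespan = 37
Lower bound = max(max_job, ceil(total/2)) = max(24, 36) = 36
Ratio = 37 / 36 = 1.0278

1.0278


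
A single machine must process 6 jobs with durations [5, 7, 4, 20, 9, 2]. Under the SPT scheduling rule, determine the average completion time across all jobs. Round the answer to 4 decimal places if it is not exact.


Sort jobs by processing time (SPT order): [2, 4, 5, 7, 9, 20]
Compute completion times sequentially:
  Job 1: processing = 2, completes at 2
  Job 2: processing = 4, completes at 6
  Job 3: processing = 5, completes at 11
  Job 4: processing = 7, completes at 18
  Job 5: processing = 9, completes at 27
  Job 6: processing = 20, completes at 47
Sum of completion times = 111
Average completion time = 111/6 = 18.5

18.5


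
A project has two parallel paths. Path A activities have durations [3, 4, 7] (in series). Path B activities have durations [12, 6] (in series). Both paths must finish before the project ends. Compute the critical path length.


Path A total = 3 + 4 + 7 = 14
Path B total = 12 + 6 = 18
Critical path = longest path = max(14, 18) = 18

18


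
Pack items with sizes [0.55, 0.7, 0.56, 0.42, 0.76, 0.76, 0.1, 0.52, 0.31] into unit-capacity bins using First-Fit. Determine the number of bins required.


Place items sequentially using First-Fit:
  Item 0.55 -> new Bin 1
  Item 0.7 -> new Bin 2
  Item 0.56 -> new Bin 3
  Item 0.42 -> Bin 1 (now 0.97)
  Item 0.76 -> new Bin 4
  Item 0.76 -> new Bin 5
  Item 0.1 -> Bin 2 (now 0.8)
  Item 0.52 -> new Bin 6
  Item 0.31 -> Bin 3 (now 0.87)
Total bins used = 6

6


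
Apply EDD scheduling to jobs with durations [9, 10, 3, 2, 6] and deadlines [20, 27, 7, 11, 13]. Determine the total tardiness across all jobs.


Sort by due date (EDD order): [(3, 7), (2, 11), (6, 13), (9, 20), (10, 27)]
Compute completion times and tardiness:
  Job 1: p=3, d=7, C=3, tardiness=max(0,3-7)=0
  Job 2: p=2, d=11, C=5, tardiness=max(0,5-11)=0
  Job 3: p=6, d=13, C=11, tardiness=max(0,11-13)=0
  Job 4: p=9, d=20, C=20, tardiness=max(0,20-20)=0
  Job 5: p=10, d=27, C=30, tardiness=max(0,30-27)=3
Total tardiness = 3

3


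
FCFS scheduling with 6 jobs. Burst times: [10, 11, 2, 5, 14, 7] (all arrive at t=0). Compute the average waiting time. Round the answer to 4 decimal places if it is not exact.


FCFS order (as given): [10, 11, 2, 5, 14, 7]
Waiting times:
  Job 1: wait = 0
  Job 2: wait = 10
  Job 3: wait = 21
  Job 4: wait = 23
  Job 5: wait = 28
  Job 6: wait = 42
Sum of waiting times = 124
Average waiting time = 124/6 = 20.6667

20.6667


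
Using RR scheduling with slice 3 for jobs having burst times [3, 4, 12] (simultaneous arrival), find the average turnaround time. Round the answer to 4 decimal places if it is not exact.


Time quantum = 3
Execution trace:
  J1 runs 3 units, time = 3
  J2 runs 3 units, time = 6
  J3 runs 3 units, time = 9
  J2 runs 1 units, time = 10
  J3 runs 3 units, time = 13
  J3 runs 3 units, time = 16
  J3 runs 3 units, time = 19
Finish times: [3, 10, 19]
Average turnaround = 32/3 = 10.6667

10.6667


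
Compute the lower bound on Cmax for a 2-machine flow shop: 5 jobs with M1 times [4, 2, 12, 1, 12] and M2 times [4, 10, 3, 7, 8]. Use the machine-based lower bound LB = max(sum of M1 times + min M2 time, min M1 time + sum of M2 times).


LB1 = sum(M1 times) + min(M2 times) = 31 + 3 = 34
LB2 = min(M1 times) + sum(M2 times) = 1 + 32 = 33
Lower bound = max(LB1, LB2) = max(34, 33) = 34

34


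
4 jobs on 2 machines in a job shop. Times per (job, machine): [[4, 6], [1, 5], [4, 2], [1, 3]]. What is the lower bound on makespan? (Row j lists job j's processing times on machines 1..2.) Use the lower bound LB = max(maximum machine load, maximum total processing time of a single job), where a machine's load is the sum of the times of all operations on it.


Machine loads:
  Machine 1: 4 + 1 + 4 + 1 = 10
  Machine 2: 6 + 5 + 2 + 3 = 16
Max machine load = 16
Job totals:
  Job 1: 10
  Job 2: 6
  Job 3: 6
  Job 4: 4
Max job total = 10
Lower bound = max(16, 10) = 16

16


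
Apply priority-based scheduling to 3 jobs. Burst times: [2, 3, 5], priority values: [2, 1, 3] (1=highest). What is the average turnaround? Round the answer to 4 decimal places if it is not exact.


Sort by priority (ascending = highest first):
Order: [(1, 3), (2, 2), (3, 5)]
Completion times:
  Priority 1, burst=3, C=3
  Priority 2, burst=2, C=5
  Priority 3, burst=5, C=10
Average turnaround = 18/3 = 6.0

6.0


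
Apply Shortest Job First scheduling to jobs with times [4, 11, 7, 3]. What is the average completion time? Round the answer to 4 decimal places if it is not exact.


SJF order (ascending): [3, 4, 7, 11]
Completion times:
  Job 1: burst=3, C=3
  Job 2: burst=4, C=7
  Job 3: burst=7, C=14
  Job 4: burst=11, C=25
Average completion = 49/4 = 12.25

12.25


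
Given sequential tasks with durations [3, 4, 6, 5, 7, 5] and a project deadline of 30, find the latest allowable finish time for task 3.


LF(activity 3) = deadline - sum of successor durations
Successors: activities 4 through 6 with durations [5, 7, 5]
Sum of successor durations = 17
LF = 30 - 17 = 13

13


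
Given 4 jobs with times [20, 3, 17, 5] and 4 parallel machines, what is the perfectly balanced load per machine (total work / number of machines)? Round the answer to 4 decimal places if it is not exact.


Total processing time = 20 + 3 + 17 + 5 = 45
Number of machines = 4
Ideal balanced load = 45 / 4 = 11.25

11.25


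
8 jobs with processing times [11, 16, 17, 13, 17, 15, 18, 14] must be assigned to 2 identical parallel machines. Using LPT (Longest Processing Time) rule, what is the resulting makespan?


Sort jobs in decreasing order (LPT): [18, 17, 17, 16, 15, 14, 13, 11]
Assign each job to the least loaded machine:
  Machine 1: jobs [18, 16, 15, 11], load = 60
  Machine 2: jobs [17, 17, 14, 13], load = 61
Makespan = max load = 61

61


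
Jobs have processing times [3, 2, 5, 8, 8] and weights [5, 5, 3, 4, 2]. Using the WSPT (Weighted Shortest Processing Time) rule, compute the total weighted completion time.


Compute p/w ratios and sort ascending (WSPT): [(2, 5), (3, 5), (5, 3), (8, 4), (8, 2)]
Compute weighted completion times:
  Job (p=2,w=5): C=2, w*C=5*2=10
  Job (p=3,w=5): C=5, w*C=5*5=25
  Job (p=5,w=3): C=10, w*C=3*10=30
  Job (p=8,w=4): C=18, w*C=4*18=72
  Job (p=8,w=2): C=26, w*C=2*26=52
Total weighted completion time = 189

189


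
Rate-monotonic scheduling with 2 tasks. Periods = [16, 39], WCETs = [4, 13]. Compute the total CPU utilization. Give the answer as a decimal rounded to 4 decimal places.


Compute individual utilizations (exact fractions):
  Task 1: C/T = 4/16 = 1/4 (approx. 0.25)
  Task 2: C/T = 13/39 = 1/3 (approx. 0.3333)
Total utilization U = 1/4 + 1/3 = 7/12
Rounded to 4 decimal places: U = 0.5833
RM (Liu & Layland) bound for 2 tasks = 0.828427; compare with U = 7/12 (approx. 0.583333)
U <= bound, so schedulable by RM sufficient condition.

0.5833


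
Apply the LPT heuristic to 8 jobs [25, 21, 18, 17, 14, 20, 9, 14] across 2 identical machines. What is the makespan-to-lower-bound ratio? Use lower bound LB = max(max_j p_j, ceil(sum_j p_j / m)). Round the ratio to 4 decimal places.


LPT order: [25, 21, 20, 18, 17, 14, 14, 9]
Machine loads after assignment: [71, 67]
LPT makespan = 71
Lower bound = max(max_job, ceil(total/2)) = max(25, 69) = 69
Ratio = 71 / 69 = 1.029

1.029


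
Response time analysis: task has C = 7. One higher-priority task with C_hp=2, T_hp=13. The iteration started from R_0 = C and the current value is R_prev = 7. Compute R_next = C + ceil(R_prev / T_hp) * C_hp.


R_next = C + ceil(R_prev / T_hp) * C_hp
ceil(7 / 13) = ceil(0.5385) = 1
Interference = 1 * 2 = 2
R_next = 7 + 2 = 9

9


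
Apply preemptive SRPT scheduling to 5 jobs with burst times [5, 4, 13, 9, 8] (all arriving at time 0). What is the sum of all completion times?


Since all jobs arrive at t=0, SRPT equals SPT ordering.
SPT order: [4, 5, 8, 9, 13]
Completion times:
  Job 1: p=4, C=4
  Job 2: p=5, C=9
  Job 3: p=8, C=17
  Job 4: p=9, C=26
  Job 5: p=13, C=39
Total completion time = 4 + 9 + 17 + 26 + 39 = 95

95


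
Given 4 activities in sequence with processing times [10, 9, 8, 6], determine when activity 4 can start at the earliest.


Activity 4 starts after activities 1 through 3 complete.
Predecessor durations: [10, 9, 8]
ES = 10 + 9 + 8 = 27

27


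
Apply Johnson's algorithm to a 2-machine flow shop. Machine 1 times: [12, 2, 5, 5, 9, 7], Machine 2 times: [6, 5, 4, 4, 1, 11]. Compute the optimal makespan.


Apply Johnson's rule:
  Group 1 (a <= b): [(2, 2, 5), (6, 7, 11)]
  Group 2 (a > b): [(1, 12, 6), (3, 5, 4), (4, 5, 4), (5, 9, 1)]
Optimal job order: [2, 6, 1, 3, 4, 5]
Schedule:
  Job 2: M1 done at 2, M2 done at 7
  Job 6: M1 done at 9, M2 done at 20
  Job 1: M1 done at 21, M2 done at 27
  Job 3: M1 done at 26, M2 done at 31
  Job 4: M1 done at 31, M2 done at 35
  Job 5: M1 done at 40, M2 done at 41
Makespan = 41

41


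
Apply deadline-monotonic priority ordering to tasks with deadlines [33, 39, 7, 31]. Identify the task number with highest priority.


Sort tasks by relative deadline (ascending):
  Task 3: deadline = 7
  Task 4: deadline = 31
  Task 1: deadline = 33
  Task 2: deadline = 39
Priority order (highest first): [3, 4, 1, 2]
Highest priority task = 3

3


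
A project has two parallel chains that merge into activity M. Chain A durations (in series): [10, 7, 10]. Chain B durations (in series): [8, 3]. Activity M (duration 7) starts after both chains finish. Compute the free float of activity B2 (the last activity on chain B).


ES(B2) = sum of predecessors on chain B = 8
EF(B2) = ES + duration = 8 + 3 = 11
Successor of B2 is M. ES(M) = max(sum(A), sum(B)) = max(27, 11) = 27
Free float = ES(successor) - EF(current) = 27 - 11 = 16

16


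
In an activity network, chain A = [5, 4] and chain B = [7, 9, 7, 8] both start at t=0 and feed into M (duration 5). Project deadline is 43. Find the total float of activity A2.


Forward pass: ES(A2) = sum of predecessors on chain A = 5
EF = ES + duration = 5 + 4 = 9
Backward pass: LF(M) = deadline = 43; LS(M) = 43 - 5 = 38
LF(A2) = LS(M) - sum(successors on chain A) = 38 - 0 = 38
LS = LF - duration = 38 - 4 = 34
Total float = LS - ES = 34 - 5 = 29

29


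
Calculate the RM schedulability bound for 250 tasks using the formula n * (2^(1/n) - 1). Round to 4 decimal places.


Compute 2^(1/250) = 1.0027764359
Subtract 1: 1.0027764359 - 1 = 0.0027764359
Multiply by n: 250 * 0.0027764359 = 0.6941089750
Round to 4 dp: 0.6941

0.6941


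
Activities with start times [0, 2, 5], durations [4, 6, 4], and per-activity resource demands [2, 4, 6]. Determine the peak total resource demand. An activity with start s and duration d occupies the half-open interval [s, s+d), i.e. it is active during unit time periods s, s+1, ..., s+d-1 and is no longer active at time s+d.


Each activity i is active on [start_i, start_i + duration_i).
Compute total resource usage per time slot:
  t=0: active resources = [2], total = 2
  t=1: active resources = [2], total = 2
  t=2: active resources = [2, 4], total = 6
  t=3: active resources = [2, 4], total = 6
  t=4: active resources = [4], total = 4
  t=5: active resources = [4, 6], total = 10
  t=6: active resources = [4, 6], total = 10
  t=7: active resources = [4, 6], total = 10
  t=8: active resources = [6], total = 6
Peak resource demand = 10

10


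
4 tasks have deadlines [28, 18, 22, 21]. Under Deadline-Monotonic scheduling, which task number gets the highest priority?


Sort tasks by relative deadline (ascending):
  Task 2: deadline = 18
  Task 4: deadline = 21
  Task 3: deadline = 22
  Task 1: deadline = 28
Priority order (highest first): [2, 4, 3, 1]
Highest priority task = 2

2


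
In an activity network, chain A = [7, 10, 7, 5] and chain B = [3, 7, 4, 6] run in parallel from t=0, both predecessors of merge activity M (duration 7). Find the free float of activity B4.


ES(B4) = sum of predecessors on chain B = 14
EF(B4) = ES + duration = 14 + 6 = 20
Successor of B4 is M. ES(M) = max(sum(A), sum(B)) = max(29, 20) = 29
Free float = ES(successor) - EF(current) = 29 - 20 = 9

9
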